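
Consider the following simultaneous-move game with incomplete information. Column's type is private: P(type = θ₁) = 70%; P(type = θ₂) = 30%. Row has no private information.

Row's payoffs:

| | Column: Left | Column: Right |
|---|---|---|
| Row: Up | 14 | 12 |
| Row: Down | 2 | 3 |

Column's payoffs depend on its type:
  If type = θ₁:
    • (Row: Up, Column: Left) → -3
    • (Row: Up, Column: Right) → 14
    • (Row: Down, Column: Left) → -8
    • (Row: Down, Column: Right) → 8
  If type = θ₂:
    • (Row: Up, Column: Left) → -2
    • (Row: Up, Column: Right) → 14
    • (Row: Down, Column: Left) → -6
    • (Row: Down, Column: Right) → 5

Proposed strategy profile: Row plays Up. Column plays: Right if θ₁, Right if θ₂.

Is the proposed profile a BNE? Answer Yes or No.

Row plays Up: E[Up] = 0.7·(12) + 0.3·(12) = 12; E[Down] = 3. Best-responding. ✓
Column (type θ₁), facing Up: Left gives -3, Right gives 14. Proposed Right is best. ✓
Column (type θ₂), facing Up: Left gives -2, Right gives 14. Proposed Right is best. ✓

Yes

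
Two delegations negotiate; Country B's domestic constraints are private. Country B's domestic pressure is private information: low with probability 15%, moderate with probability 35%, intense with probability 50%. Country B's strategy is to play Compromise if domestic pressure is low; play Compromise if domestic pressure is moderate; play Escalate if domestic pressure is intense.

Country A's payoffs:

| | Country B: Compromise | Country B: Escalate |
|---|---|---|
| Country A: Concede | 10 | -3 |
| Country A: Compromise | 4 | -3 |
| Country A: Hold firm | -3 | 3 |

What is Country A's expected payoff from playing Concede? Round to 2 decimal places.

3.50

E[Concede] = 0.15·10 + 0.35·10 + 0.5·(-3) = 1.5 + 3.5 + (-1.5) = 3.5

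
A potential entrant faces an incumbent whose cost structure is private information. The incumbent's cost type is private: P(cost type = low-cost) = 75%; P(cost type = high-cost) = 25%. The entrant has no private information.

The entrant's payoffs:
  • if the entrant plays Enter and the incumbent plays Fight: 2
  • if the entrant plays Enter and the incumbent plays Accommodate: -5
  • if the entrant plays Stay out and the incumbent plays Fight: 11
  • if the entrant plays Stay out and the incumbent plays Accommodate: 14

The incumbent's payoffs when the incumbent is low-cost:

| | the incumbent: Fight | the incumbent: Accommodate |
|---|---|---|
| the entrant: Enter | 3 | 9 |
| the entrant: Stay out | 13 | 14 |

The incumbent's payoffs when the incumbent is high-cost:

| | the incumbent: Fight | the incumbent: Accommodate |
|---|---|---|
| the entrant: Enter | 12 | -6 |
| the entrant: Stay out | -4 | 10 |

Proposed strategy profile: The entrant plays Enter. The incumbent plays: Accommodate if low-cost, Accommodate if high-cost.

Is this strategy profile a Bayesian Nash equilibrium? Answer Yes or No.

A profile is a BNE iff every type of every player is best-responding given beliefs about the other side.
The entrant plays Enter: E[Enter] = 0.75·(-5) + 0.25·(-5) = -5; E[Stay out] = 14. Not best-responding. ✗
The incumbent (cost type low-cost), facing Enter: Fight gives 3, Accommodate gives 9. Proposed Accommodate is best. ✓
The incumbent (cost type high-cost), facing Enter: Fight gives 12, Accommodate gives -6. Proposed Accommodate is not best — profitable deviation exists. ✗

No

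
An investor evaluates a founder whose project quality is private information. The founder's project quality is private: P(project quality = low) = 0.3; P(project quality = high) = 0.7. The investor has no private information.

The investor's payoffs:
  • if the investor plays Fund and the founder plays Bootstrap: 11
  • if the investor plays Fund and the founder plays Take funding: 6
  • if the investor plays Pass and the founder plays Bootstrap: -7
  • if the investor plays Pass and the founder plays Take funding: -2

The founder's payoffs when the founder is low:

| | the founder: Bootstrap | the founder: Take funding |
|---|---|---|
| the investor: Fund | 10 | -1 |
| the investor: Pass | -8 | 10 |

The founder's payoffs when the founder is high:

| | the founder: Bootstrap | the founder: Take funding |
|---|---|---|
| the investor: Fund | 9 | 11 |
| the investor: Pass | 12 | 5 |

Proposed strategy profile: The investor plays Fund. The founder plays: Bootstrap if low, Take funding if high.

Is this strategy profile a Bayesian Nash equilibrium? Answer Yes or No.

The investor plays Fund: E[Fund] = 0.3·(11) + 0.7·(6) = 7.5; E[Pass] = -3.5. Best-responding. ✓
The founder (project quality low), facing Fund: Bootstrap gives 10, Take funding gives -1. Proposed Bootstrap is best. ✓
The founder (project quality high), facing Fund: Bootstrap gives 9, Take funding gives 11. Proposed Take funding is best. ✓

Yes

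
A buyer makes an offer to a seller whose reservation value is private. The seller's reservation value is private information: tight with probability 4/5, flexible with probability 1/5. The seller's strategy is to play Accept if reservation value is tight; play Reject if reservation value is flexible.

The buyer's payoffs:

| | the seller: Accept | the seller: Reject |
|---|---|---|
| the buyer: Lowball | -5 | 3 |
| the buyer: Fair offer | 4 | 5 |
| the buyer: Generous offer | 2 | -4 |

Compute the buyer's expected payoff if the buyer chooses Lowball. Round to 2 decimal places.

E[Lowball] = 4/5·(-5) + 1/5·3 = (-4) + 3/5 = -17/5

-3.40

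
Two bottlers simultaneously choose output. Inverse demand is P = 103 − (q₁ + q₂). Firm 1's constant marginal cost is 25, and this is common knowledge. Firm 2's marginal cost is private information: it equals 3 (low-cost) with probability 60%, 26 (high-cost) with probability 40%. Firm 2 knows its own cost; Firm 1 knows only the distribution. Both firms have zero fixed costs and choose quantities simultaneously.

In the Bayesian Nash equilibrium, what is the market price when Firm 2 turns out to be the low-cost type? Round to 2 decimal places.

Firm 2 with cost c maximizes (103 − (q₁+q₂) − c)·q₂, giving q₂(c) = (103 − c − q₁)/2.
E[c₂] = 0.6·3 + 0.4·26 = 12.2
Firm 1's FOC against E[q₂] yields q₁ = (103 − 2·25 + E[c₂])/3 = (103 − 50 + 12.2)/3 = 21.7333.
q₂(low-cost) = 39.1333, so P = 103 − (21.7333 + 39.1333) = 42.1333.

42.13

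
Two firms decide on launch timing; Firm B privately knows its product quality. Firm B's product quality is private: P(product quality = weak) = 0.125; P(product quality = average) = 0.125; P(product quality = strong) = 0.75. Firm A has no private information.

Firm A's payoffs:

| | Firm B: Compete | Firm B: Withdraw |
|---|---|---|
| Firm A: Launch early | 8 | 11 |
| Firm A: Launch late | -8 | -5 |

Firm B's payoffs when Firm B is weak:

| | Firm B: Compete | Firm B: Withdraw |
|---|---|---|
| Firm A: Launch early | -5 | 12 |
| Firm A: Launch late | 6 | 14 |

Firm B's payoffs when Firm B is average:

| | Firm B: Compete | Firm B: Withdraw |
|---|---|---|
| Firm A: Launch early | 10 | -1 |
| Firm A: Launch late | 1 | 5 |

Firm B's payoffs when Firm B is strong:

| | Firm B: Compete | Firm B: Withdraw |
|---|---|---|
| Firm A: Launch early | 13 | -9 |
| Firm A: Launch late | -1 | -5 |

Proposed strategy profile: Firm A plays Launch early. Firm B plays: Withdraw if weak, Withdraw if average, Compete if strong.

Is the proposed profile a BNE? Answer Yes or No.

No

Firm A plays Launch early: E[Launch early] = 0.125·(11) + 0.125·(11) + 0.75·(8) = 8.75; E[Launch late] = -7.25. Best-responding. ✓
Firm B (product quality weak), facing Launch early: Compete gives -5, Withdraw gives 12. Proposed Withdraw is best. ✓
Firm B (product quality average), facing Launch early: Compete gives 10, Withdraw gives -1. Proposed Withdraw is not best — profitable deviation exists. ✗
Firm B (product quality strong), facing Launch early: Compete gives 13, Withdraw gives -9. Proposed Compete is best. ✓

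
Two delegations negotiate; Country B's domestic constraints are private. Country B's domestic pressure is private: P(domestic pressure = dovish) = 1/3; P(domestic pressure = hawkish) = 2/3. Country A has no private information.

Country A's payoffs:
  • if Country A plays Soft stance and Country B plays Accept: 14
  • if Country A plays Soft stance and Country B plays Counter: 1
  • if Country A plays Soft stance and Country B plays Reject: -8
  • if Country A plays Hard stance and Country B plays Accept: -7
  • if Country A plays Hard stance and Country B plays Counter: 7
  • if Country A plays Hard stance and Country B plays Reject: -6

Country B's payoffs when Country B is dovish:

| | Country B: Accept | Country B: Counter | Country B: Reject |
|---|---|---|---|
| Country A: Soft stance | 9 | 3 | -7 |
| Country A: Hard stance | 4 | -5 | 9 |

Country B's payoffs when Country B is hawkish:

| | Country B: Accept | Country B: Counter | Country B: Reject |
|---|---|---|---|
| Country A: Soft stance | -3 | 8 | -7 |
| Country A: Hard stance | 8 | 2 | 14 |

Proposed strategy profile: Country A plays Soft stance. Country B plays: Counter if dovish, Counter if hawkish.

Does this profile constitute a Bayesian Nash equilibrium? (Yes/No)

No

A profile is a BNE iff every type of every player is best-responding given beliefs about the other side.
Country A plays Soft stance: E[Soft stance] = 1/3·(1) + 2/3·(1) = 1; E[Hard stance] = 7. Not best-responding. ✗
Country B (domestic pressure dovish), facing Soft stance: Accept gives 9, Counter gives 3, Reject gives -7. Proposed Counter is not best — profitable deviation exists. ✗
Country B (domestic pressure hawkish), facing Soft stance: Accept gives -3, Counter gives 8, Reject gives -7. Proposed Counter is best. ✓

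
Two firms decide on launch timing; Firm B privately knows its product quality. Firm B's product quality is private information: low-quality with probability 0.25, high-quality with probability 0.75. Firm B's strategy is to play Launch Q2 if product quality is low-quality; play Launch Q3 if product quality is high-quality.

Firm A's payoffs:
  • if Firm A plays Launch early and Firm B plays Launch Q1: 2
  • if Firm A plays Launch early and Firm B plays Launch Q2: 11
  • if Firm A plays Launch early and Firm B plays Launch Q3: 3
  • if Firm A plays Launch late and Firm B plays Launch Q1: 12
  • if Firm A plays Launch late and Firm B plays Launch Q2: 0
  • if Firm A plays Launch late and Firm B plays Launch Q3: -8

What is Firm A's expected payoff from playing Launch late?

Take the expectation over Firm B's product quality, weighting each type's action by its prior probability.
E[Launch late] = 0.25·0 + 0.75·(-8) = 0 + (-6) = -6

-6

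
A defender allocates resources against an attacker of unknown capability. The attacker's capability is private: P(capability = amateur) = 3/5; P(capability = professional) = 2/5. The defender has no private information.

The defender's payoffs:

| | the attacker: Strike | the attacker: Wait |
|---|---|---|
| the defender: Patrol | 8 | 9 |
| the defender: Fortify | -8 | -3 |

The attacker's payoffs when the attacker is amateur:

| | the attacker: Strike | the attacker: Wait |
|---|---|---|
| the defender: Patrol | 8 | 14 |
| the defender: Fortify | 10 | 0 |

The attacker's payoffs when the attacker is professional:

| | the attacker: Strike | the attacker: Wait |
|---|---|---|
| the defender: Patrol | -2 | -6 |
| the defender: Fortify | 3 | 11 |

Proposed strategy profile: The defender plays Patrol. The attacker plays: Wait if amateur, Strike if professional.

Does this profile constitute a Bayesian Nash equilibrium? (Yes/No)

Yes

The defender plays Patrol: E[Patrol] = 3/5·(9) + 2/5·(8) = 43/5; E[Fortify] = -5. Best-responding. ✓
The attacker (capability amateur), facing Patrol: Strike gives 8, Wait gives 14. Proposed Wait is best. ✓
The attacker (capability professional), facing Patrol: Strike gives -2, Wait gives -6. Proposed Strike is best. ✓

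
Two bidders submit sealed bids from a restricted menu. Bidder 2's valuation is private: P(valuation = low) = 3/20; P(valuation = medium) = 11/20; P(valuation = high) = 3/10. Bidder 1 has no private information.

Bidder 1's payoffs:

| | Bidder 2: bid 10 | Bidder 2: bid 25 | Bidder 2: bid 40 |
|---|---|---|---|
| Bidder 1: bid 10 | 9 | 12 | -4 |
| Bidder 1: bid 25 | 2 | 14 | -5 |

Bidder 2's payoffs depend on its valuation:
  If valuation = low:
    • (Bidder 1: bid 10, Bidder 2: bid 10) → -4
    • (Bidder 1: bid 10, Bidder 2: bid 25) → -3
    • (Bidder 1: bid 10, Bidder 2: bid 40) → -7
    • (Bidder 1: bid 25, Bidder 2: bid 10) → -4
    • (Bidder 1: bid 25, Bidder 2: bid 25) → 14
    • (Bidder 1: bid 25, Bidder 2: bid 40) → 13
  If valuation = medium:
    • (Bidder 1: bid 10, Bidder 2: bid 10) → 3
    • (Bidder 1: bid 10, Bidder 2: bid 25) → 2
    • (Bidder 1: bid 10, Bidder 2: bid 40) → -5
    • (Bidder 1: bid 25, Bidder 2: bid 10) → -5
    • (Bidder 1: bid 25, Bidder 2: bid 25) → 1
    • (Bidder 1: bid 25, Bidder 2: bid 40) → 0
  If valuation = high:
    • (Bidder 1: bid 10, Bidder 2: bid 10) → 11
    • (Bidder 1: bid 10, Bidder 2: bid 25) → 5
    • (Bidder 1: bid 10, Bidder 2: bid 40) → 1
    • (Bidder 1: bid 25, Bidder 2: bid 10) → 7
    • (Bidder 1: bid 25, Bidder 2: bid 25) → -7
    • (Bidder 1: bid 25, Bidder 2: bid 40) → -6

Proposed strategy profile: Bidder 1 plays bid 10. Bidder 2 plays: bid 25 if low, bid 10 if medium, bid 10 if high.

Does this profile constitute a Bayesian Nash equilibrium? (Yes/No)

Yes

Bidder 1 plays bid 10: E[bid 10] = 3/20·(12) + 11/20·(9) + 3/10·(9) = 189/20; E[bid 25] = 19/5. Best-responding. ✓
Bidder 2 (valuation low), facing bid 10: bid 10 gives -4, bid 25 gives -3, bid 40 gives -7. Proposed bid 25 is best. ✓
Bidder 2 (valuation medium), facing bid 10: bid 10 gives 3, bid 25 gives 2, bid 40 gives -5. Proposed bid 10 is best. ✓
Bidder 2 (valuation high), facing bid 10: bid 10 gives 11, bid 25 gives 5, bid 40 gives 1. Proposed bid 10 is best. ✓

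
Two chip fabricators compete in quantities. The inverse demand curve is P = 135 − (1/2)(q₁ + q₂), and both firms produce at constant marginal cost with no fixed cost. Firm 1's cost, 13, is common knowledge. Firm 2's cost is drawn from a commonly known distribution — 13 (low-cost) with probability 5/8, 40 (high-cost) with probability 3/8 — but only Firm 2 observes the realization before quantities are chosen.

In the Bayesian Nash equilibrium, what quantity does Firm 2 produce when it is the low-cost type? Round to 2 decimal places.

Type-c best response for Firm 2: q₂(c) = (135 − c) − q₁/2.
Firm 1 maximizes expected profit; its first-order condition is 135 − q₁ − (1/2)E[q₂] − 13 = 0.
Substituting E[q₂] and solving: E[c₂] = 23.125, so q₁ = (135 − 2·13 + 23.125)/(3/2) = 88.0833.
q₂(low-cost) = (135 − 13 − (1/2)·88.0833) = 77.9583.

77.96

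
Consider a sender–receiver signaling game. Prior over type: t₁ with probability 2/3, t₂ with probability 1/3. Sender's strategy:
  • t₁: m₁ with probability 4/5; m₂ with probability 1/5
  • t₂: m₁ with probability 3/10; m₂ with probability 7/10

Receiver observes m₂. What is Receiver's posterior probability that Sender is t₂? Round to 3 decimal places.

P(m₂) = (2/3)·(1/5) + (1/3)·(7/10) = 11/30
P(t₂ | m₂) = ((1/3)·(7/10)) / (11/30) = (7/30) / (11/30) = 7/11

0.636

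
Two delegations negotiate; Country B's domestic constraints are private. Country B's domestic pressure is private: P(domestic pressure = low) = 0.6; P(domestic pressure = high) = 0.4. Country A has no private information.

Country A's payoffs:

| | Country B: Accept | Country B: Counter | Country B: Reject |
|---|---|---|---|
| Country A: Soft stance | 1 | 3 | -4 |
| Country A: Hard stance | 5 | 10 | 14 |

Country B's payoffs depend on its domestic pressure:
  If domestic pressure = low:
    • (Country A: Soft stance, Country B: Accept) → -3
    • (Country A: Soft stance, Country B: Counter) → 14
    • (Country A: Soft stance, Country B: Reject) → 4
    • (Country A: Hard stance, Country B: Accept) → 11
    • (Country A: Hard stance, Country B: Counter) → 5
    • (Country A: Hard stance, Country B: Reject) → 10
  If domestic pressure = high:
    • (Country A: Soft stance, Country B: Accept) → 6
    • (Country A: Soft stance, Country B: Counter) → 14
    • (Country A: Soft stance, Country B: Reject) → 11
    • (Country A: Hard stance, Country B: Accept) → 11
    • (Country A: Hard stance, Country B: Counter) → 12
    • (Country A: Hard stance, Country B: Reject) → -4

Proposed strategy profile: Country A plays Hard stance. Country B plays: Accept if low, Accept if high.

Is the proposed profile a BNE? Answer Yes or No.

Country A plays Hard stance: E[Hard stance] = 0.6·(5) + 0.4·(5) = 5; E[Soft stance] = 1. Best-responding. ✓
Country B (domestic pressure low), facing Hard stance: Accept gives 11, Counter gives 5, Reject gives 10. Proposed Accept is best. ✓
Country B (domestic pressure high), facing Hard stance: Accept gives 11, Counter gives 12, Reject gives -4. Proposed Accept is not best — profitable deviation exists. ✗

No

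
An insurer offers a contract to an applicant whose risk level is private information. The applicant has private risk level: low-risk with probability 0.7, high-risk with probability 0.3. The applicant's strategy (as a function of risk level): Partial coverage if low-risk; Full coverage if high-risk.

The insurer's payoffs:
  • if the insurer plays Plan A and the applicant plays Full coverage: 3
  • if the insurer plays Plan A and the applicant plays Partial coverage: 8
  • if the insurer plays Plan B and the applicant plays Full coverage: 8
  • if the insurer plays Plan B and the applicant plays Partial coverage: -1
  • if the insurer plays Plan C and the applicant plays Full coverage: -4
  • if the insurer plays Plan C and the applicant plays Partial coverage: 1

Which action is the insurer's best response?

Plan A

Compute the insurer's expected payoff for each action, taking the expectation over the applicant's type.
E[Plan A] = 0.7·(8) + 0.3·(3) = 6.5
E[Plan B] = 0.7·(-1) + 0.3·(8) = 1.7
E[Plan C] = 0.7·(1) + 0.3·(-4) = -0.5
Best response: Plan A (6.5 is the largest).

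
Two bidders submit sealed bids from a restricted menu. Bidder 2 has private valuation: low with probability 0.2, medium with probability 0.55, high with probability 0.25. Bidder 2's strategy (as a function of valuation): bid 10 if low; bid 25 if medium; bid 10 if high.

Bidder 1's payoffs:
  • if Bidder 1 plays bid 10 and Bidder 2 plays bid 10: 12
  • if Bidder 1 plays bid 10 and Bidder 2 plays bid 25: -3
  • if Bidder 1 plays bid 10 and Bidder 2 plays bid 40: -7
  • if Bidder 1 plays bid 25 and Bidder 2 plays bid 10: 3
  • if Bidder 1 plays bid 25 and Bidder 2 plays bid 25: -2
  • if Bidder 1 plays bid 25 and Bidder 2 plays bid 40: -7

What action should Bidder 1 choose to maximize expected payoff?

bid 10

E[bid 10] = 0.2·(12) + 0.55·(-3) + 0.25·(12) = 3.75
E[bid 25] = 0.2·(3) + 0.55·(-2) + 0.25·(3) = 0.25
Best response: bid 10 (3.75 is the largest).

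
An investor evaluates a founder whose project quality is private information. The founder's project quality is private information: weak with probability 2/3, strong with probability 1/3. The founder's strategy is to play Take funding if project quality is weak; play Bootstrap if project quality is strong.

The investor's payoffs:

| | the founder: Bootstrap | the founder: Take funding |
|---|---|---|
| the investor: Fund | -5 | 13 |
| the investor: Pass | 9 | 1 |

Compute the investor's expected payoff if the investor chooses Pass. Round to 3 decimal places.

3.667

E[Pass] = 2/3·1 + 1/3·9 = 2/3 + 3 = 11/3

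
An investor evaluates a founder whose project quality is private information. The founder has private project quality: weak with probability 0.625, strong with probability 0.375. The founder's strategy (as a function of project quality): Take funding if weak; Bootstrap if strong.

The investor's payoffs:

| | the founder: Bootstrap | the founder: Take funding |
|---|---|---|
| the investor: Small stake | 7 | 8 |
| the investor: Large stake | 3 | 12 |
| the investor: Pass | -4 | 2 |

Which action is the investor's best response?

Large stake

Compute the investor's expected payoff for each action, taking the expectation over the founder's type.
E[Small stake] = 0.625·(8) + 0.375·(7) = 7.625
E[Large stake] = 0.625·(12) + 0.375·(3) = 8.625
E[Pass] = 0.625·(2) + 0.375·(-4) = -0.25
Best response: Large stake (8.625 is the largest).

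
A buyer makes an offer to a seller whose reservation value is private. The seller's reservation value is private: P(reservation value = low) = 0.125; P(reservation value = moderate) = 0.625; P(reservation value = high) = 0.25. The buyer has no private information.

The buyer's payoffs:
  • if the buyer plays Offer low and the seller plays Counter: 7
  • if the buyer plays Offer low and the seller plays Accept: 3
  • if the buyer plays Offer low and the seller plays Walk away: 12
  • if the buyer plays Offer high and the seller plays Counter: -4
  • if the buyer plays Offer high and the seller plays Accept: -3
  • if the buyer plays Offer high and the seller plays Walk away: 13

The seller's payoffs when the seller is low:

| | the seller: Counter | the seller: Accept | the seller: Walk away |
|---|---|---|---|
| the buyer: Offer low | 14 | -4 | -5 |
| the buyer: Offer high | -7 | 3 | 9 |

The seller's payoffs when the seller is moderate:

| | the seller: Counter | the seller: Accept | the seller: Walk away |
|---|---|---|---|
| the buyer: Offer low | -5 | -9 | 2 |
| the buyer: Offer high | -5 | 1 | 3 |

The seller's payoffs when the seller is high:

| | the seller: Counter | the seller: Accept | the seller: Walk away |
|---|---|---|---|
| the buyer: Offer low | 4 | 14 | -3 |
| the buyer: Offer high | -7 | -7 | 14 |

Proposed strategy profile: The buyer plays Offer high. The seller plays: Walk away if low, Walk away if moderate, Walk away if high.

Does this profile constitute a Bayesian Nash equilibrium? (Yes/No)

The buyer plays Offer high: E[Offer high] = 0.125·(13) + 0.625·(13) + 0.25·(13) = 13; E[Offer low] = 12. Best-responding. ✓
The seller (reservation value low), facing Offer high: Counter gives -7, Accept gives 3, Walk away gives 9. Proposed Walk away is best. ✓
The seller (reservation value moderate), facing Offer high: Counter gives -5, Accept gives 1, Walk away gives 3. Proposed Walk away is best. ✓
The seller (reservation value high), facing Offer high: Counter gives -7, Accept gives -7, Walk away gives 14. Proposed Walk away is best. ✓

Yes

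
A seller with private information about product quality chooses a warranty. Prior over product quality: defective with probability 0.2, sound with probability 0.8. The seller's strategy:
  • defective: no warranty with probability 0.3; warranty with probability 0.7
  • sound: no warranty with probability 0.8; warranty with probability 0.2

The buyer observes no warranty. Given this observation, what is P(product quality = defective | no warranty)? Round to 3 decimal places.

0.086

Apply Bayes' rule using the sender's strategy as the likelihood.
P(no warranty) = 0.2·0.3 + 0.8·0.8 = 0.7
P(defective | no warranty) = (0.2·0.3) / 0.7 = 0.06 / 0.7 = 0.0857143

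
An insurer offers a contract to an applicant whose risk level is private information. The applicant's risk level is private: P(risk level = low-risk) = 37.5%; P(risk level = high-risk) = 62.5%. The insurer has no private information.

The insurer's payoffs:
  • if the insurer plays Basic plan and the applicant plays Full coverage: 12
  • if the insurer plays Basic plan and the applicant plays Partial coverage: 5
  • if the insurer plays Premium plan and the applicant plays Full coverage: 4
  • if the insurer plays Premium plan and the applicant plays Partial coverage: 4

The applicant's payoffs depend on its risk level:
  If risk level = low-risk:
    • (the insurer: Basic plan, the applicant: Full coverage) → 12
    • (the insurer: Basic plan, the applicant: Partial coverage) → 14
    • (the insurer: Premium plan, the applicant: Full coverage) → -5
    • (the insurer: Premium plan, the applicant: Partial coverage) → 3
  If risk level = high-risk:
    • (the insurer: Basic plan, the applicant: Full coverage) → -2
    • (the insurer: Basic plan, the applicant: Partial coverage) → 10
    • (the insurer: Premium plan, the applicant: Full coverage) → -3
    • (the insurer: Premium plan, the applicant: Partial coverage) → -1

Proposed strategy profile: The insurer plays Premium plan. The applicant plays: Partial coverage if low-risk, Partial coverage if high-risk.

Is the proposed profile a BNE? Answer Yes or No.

No

The insurer plays Premium plan: E[Premium plan] = 0.375·(4) + 0.625·(4) = 4; E[Basic plan] = 5. Not best-responding. ✗
The applicant (risk level low-risk), facing Premium plan: Full coverage gives -5, Partial coverage gives 3. Proposed Partial coverage is best. ✓
The applicant (risk level high-risk), facing Premium plan: Full coverage gives -3, Partial coverage gives -1. Proposed Partial coverage is best. ✓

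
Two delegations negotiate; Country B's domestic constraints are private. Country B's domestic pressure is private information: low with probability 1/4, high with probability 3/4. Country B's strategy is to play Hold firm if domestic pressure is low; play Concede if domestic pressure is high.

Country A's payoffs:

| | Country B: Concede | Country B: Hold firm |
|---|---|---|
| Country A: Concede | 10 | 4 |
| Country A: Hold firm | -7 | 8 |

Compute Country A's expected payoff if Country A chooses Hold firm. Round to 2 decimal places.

E[Hold firm] = 1/4·8 + 3/4·(-7) = 2 + (-21/4) = -13/4

-3.25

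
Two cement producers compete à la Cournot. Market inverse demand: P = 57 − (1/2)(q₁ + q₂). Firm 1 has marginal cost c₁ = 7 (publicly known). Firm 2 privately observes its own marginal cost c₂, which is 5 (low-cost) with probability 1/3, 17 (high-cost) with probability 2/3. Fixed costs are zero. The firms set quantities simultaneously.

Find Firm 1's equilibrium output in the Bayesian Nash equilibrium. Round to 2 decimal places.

37.33

Firm 2 with cost c maximizes (57 − (1/2)(q₁+q₂) − c)·q₂, giving q₂(c) = (57 − c − (1/2)q₁).
E[c₂] = 1/3·5 + 2/3·17 = 13
Firm 1's FOC against E[q₂] yields q₁ = (57 − 2·7 + E[c₂])/(3/2) = (57 − 14 + 13)/(3/2) = 37.3333.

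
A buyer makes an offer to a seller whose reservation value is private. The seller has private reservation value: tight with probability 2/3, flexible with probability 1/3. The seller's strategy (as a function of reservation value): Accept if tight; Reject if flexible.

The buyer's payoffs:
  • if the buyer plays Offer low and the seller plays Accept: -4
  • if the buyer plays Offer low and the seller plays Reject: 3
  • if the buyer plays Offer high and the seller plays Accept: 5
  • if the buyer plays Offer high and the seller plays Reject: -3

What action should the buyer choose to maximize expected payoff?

E[Offer low] = 2/3·(-4) + 1/3·(3) = -5/3
E[Offer high] = 2/3·(5) + 1/3·(-3) = 7/3
Best response: Offer high (7/3 is the largest).

Offer high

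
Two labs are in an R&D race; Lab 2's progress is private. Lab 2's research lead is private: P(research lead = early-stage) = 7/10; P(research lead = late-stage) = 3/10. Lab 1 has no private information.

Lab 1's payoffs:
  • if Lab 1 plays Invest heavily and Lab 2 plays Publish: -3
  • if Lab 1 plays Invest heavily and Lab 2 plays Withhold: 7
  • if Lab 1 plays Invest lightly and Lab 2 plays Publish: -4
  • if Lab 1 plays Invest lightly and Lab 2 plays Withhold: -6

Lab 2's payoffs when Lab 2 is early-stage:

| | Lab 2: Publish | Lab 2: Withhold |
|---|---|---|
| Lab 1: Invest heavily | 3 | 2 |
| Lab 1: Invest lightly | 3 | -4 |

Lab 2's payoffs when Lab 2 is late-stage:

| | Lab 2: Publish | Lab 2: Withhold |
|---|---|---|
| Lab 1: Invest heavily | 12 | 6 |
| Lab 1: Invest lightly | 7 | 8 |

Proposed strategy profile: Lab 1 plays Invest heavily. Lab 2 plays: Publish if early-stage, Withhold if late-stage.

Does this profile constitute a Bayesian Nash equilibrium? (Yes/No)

Lab 1 plays Invest heavily: E[Invest heavily] = 7/10·(-3) + 3/10·(7) = 0; E[Invest lightly] = -23/5. Best-responding. ✓
Lab 2 (research lead early-stage), facing Invest heavily: Publish gives 3, Withhold gives 2. Proposed Publish is best. ✓
Lab 2 (research lead late-stage), facing Invest heavily: Publish gives 12, Withhold gives 6. Proposed Withhold is not best — profitable deviation exists. ✗

No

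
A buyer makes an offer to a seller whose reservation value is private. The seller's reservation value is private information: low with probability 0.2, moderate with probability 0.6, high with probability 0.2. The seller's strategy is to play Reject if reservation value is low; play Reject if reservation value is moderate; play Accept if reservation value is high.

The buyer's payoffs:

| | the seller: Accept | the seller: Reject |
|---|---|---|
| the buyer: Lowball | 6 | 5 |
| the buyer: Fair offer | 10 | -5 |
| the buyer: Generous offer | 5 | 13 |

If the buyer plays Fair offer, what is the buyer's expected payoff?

E[Fair offer] = 0.2·(-5) + 0.6·(-5) + 0.2·10 = (-1) + (-3) + 2 = -2

-2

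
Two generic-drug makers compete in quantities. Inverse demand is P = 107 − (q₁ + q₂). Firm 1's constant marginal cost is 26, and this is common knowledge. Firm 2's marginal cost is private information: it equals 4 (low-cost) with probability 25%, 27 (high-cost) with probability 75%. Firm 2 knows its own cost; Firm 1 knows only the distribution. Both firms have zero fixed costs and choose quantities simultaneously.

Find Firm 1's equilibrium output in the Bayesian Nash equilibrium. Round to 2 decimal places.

25.42

Type-c best response for Firm 2: q₂(c) = (107 − c)/2 − q₁/2.
Firm 1 maximizes expected profit; its first-order condition is 107 − 2q₁ − E[q₂] − 26 = 0.
Substituting E[q₂] and solving: E[c₂] = 21.25, so q₁ = (107 − 2·26 + 21.25)/3 = 25.4167.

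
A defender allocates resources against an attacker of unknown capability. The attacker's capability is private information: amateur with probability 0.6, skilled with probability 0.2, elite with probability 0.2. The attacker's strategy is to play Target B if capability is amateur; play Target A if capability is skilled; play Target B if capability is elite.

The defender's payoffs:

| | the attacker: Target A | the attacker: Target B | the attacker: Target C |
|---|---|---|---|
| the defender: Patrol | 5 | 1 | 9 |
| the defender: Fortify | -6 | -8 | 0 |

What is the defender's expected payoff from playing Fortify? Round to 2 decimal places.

-7.60

Take the expectation over the attacker's capability, weighting each type's action by its prior probability.
E[Fortify] = 0.6·(-8) + 0.2·(-6) + 0.2·(-8) = (-4.8) + (-1.2) + (-1.6) = -7.6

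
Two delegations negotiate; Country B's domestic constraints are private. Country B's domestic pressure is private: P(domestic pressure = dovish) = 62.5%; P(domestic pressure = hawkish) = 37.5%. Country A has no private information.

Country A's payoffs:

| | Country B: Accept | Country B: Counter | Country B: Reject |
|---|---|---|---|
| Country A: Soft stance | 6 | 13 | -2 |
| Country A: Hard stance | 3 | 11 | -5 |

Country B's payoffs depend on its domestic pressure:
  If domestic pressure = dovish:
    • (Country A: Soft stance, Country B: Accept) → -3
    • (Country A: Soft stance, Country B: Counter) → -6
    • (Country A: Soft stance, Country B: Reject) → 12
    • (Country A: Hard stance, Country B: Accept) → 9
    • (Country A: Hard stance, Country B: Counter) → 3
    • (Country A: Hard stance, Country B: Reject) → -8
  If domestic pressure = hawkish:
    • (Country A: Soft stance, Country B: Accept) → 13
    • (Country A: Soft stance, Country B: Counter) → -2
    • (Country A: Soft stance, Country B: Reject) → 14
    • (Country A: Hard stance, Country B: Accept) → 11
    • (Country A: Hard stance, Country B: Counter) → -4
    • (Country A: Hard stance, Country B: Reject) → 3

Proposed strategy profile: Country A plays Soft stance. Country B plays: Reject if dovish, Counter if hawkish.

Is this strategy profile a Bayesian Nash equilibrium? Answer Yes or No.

No

Country A plays Soft stance: E[Soft stance] = 0.625·(-2) + 0.375·(13) = 3.625; E[Hard stance] = 1. Best-responding. ✓
Country B (domestic pressure dovish), facing Soft stance: Accept gives -3, Counter gives -6, Reject gives 12. Proposed Reject is best. ✓
Country B (domestic pressure hawkish), facing Soft stance: Accept gives 13, Counter gives -2, Reject gives 14. Proposed Counter is not best — profitable deviation exists. ✗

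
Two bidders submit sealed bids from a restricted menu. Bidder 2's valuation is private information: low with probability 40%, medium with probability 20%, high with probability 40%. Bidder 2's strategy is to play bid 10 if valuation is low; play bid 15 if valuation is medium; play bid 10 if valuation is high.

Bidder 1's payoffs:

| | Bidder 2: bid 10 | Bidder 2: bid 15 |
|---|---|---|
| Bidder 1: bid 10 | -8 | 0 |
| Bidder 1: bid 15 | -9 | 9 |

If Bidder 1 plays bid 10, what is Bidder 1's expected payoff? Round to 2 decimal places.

E[bid 10] = 0.4·(-8) + 0.2·0 + 0.4·(-8) = (-3.2) + 0 + (-3.2) = -6.4

-6.40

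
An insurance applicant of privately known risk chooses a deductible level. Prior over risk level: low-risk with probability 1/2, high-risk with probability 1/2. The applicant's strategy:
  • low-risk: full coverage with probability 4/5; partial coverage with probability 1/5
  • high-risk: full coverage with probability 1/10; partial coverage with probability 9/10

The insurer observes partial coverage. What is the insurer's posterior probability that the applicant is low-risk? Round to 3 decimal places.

0.182

P(partial coverage) = (1/2)·(1/5) + (1/2)·(9/10) = 11/20
P(low-risk | partial coverage) = ((1/2)·(1/5)) / (11/20) = (1/10) / (11/20) = 2/11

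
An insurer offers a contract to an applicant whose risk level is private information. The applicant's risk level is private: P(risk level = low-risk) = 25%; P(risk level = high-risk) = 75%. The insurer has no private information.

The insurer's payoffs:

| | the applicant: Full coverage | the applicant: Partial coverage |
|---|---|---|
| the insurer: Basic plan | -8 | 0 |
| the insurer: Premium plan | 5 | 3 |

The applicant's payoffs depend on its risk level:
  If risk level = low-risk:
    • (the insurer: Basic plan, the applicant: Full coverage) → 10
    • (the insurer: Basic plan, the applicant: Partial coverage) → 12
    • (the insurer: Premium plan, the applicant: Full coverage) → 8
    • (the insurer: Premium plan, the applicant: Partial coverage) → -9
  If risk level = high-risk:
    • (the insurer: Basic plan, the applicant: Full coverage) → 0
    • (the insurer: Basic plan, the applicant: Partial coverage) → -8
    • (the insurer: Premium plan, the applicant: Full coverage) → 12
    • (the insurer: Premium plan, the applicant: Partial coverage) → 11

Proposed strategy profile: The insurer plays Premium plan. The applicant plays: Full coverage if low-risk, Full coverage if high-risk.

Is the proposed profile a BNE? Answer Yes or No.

Yes

The insurer plays Premium plan: E[Premium plan] = 0.25·(5) + 0.75·(5) = 5; E[Basic plan] = -8. Best-responding. ✓
The applicant (risk level low-risk), facing Premium plan: Full coverage gives 8, Partial coverage gives -9. Proposed Full coverage is best. ✓
The applicant (risk level high-risk), facing Premium plan: Full coverage gives 12, Partial coverage gives 11. Proposed Full coverage is best. ✓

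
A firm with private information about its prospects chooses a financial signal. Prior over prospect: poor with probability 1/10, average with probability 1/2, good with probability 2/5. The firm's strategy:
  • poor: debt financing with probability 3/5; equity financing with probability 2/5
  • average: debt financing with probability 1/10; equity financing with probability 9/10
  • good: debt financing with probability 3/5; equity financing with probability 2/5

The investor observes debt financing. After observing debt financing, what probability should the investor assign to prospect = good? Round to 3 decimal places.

P(debt financing) = (1/10)·(3/5) + (1/2)·(1/10) + (2/5)·(3/5) = 7/20
P(good | debt financing) = ((2/5)·(3/5)) / (7/20) = (6/25) / (7/20) = 24/35

0.686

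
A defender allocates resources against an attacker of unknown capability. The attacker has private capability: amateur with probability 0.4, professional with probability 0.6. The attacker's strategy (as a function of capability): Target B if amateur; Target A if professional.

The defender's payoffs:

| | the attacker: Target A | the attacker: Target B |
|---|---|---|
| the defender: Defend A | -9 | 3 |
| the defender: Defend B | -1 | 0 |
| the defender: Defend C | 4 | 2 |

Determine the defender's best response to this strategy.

Defend C

Compute the defender's expected payoff for each action, taking the expectation over the attacker's type.
E[Defend A] = 0.4·(3) + 0.6·(-9) = -4.2
E[Defend B] = 0.4·(0) + 0.6·(-1) = -0.6
E[Defend C] = 0.4·(2) + 0.6·(4) = 3.2
Best response: Defend C (3.2 is the largest).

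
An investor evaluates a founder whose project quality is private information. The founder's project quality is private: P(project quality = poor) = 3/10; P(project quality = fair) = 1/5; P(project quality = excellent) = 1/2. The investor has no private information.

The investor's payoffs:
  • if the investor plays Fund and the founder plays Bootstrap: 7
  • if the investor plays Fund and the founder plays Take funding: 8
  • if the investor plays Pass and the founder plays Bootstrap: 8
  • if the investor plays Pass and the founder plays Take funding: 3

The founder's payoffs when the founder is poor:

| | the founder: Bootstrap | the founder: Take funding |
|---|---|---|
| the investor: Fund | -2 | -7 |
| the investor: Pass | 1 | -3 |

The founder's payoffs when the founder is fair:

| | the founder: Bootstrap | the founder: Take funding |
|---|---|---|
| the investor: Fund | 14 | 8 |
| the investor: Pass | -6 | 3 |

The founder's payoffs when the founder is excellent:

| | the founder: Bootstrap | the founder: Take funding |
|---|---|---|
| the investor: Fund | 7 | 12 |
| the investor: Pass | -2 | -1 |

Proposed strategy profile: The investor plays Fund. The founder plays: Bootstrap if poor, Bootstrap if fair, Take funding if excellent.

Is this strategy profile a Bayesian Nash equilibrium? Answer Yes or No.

Yes

A profile is a BNE iff every type of every player is best-responding given beliefs about the other side.
The investor plays Fund: E[Fund] = 3/10·(7) + 1/5·(7) + 1/2·(8) = 15/2; E[Pass] = 11/2. Best-responding. ✓
The founder (project quality poor), facing Fund: Bootstrap gives -2, Take funding gives -7. Proposed Bootstrap is best. ✓
The founder (project quality fair), facing Fund: Bootstrap gives 14, Take funding gives 8. Proposed Bootstrap is best. ✓
The founder (project quality excellent), facing Fund: Bootstrap gives 7, Take funding gives 12. Proposed Take funding is best. ✓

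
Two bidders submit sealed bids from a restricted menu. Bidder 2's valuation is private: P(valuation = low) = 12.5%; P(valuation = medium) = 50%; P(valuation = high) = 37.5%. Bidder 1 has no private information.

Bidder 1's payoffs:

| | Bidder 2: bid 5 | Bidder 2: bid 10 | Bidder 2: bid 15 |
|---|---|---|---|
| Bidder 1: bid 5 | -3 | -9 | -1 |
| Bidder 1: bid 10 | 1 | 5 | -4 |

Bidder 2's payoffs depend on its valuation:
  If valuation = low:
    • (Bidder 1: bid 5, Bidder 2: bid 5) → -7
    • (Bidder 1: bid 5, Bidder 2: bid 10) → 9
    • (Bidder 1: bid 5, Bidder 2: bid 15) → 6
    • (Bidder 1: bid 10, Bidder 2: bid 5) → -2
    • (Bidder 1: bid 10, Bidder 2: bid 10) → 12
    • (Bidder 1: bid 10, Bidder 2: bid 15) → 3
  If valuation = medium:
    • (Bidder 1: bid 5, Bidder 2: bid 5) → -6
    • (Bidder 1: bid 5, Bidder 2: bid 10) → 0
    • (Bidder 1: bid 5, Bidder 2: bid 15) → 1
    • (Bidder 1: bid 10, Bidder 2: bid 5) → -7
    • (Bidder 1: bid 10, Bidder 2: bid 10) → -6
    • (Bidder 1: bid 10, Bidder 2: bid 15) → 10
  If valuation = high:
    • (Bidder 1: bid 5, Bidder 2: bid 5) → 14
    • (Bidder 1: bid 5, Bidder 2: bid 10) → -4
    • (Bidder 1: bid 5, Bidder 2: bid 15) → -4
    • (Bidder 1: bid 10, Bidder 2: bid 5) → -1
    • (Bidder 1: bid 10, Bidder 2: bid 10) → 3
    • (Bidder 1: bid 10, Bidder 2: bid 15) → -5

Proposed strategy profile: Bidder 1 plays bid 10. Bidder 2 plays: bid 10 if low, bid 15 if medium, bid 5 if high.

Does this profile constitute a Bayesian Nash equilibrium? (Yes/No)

No

A profile is a BNE iff every type of every player is best-responding given beliefs about the other side.
Bidder 1 plays bid 10: E[bid 10] = 0.125·(5) + 0.5·(-4) + 0.375·(1) = -1; E[bid 5] = -2.75. Best-responding. ✓
Bidder 2 (valuation low), facing bid 10: bid 5 gives -2, bid 10 gives 12, bid 15 gives 3. Proposed bid 10 is best. ✓
Bidder 2 (valuation medium), facing bid 10: bid 5 gives -7, bid 10 gives -6, bid 15 gives 10. Proposed bid 15 is best. ✓
Bidder 2 (valuation high), facing bid 10: bid 5 gives -1, bid 10 gives 3, bid 15 gives -5. Proposed bid 5 is not best — profitable deviation exists. ✗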